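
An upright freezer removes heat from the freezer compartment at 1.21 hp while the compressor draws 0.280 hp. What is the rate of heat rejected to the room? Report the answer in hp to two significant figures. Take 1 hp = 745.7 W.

For a cyclic device the first law requires Q̇_H = Q̇_C + Ẇ.
Q̇_H = Q̇_C + Ẇ = 1.490 hp.

1.5 hp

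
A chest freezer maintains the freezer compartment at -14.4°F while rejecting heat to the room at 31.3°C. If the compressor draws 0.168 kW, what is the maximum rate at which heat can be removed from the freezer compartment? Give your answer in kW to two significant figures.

In absolute terms T_C = 247.37 K and T_H = 304.45 K, so ΔT = 57.08 K.
COP_Carnot = T_C/ΔT = 247.37/57.08 = 4.334.
Q̇_max = COP_Carnot × Ẇ = 4.334 × 0.1680 kW = 0.7281 kW.

0.73 kW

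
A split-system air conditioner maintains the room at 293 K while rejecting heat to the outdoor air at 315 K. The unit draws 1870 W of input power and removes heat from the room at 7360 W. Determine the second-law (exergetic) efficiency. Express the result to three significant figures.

COP_actual = Q̇_C/Ẇ = 7360/1870 = 3.936.
The reservoir spacing is ΔT = 315 − 293 = 22.00 K.
COP_Carnot = T_C/ΔT = 293.00/22.00 = 13.32.
η_II = COP_actual/COP_Carnot = 3.936/13.32 = 0.2955.

0.296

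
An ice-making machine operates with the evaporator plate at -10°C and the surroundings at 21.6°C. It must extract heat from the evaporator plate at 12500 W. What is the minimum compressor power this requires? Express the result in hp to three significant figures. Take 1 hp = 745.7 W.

2.01 hp

In absolute terms T_C = 263.15 K and T_H = 294.75 K, so ΔT = 31.60 K.
COP_Carnot = T_C/ΔT = 263.15/31.60 = 8.328.
Ẇ_min = Q̇/COP_Carnot = 12500/8.328 = 1501 W = 2.013 hp.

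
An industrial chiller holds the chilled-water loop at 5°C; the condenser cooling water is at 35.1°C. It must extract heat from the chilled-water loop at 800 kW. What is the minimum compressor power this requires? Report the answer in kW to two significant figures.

In absolute terms T_C = 278.15 K and T_H = 308.25 K, so ΔT = 30.10 K.
COP_Carnot = T_C/ΔT = 278.15/30.10 = 9.241.
Ẇ_min = Q̇/COP_Carnot = 800.0/9.241 = 86.57 kW.

87 kW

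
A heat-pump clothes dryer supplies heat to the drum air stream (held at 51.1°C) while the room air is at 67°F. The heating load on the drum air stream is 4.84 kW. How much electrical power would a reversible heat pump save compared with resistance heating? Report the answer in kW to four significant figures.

4.367 kW

In absolute terms T_C = 292.59 K and T_H = 324.25 K, so ΔT = 31.66 K.
COP_Carnot = T_H/ΔT = 324.25/31.66 = 10.24.
Resistance heating needs Ẇ_res = Q̇_H = 4.840 kW; the reversible heat pump needs only Ẇ_hp = Q̇_H/COP = 0.4725 kW.
Saving = 4.840 − 0.4725 = 4.367 kW.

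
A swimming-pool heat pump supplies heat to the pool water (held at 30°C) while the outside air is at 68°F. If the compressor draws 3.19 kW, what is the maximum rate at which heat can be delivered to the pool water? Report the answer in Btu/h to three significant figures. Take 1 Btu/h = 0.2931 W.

In absolute terms T_C = 293.15 K and T_H = 303.15 K, so ΔT = 10.00 K.
COP_Carnot = T_H/ΔT = 303.15/10.00 = 30.32.
Q̇_max = COP_Carnot × Ẇ = 30.32 × 3.190 kW = 96.70 kW = 329900 Btu/h.

330000 Btu/h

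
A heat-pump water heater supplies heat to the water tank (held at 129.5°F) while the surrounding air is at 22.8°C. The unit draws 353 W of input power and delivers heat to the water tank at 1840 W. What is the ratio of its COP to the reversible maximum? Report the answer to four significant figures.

0.4995

COP_actual = Q̇_H/Ẇ = 1840/353.0 = 5.212.
In absolute terms T_C = 295.95 K and T_H = 327.32 K, so ΔT = 31.37 K.
COP_Carnot = T_H/ΔT = 327.32/31.37 = 10.44.
η_II = COP_actual/COP_Carnot = 5.212/10.44 = 0.4995.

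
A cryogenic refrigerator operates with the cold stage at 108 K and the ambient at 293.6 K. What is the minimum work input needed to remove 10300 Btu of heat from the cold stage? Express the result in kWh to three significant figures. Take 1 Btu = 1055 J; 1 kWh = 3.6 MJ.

5.19 kWh

The reservoir spacing is ΔT = 293.6 − 108 = 185.6 K.
The reversible limit is COP_R = T_C/ΔT = 0.5819, so W_min = Q_C/COP = Q_C·ΔT/T_C.
W_min = 10300 × 185.6/108.00 = 17700 Btu = 5.187 kWh.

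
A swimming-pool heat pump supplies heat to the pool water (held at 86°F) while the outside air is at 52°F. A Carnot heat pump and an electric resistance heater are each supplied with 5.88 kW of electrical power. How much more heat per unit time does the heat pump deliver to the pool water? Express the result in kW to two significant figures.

88 kW

In absolute terms T_C = 284.26 K and T_H = 303.15 K, so ΔT = 18.89 K.
COP_Carnot = T_H/ΔT = 303.15/18.89 = 16.05.
The heat pump delivers Q̇_H = COP × Ẇ = 94.37 kW; the resistance heater delivers Ẇ = 5.880 kW.
Extra = (COP − 1)·Ẇ = 88.49 kW.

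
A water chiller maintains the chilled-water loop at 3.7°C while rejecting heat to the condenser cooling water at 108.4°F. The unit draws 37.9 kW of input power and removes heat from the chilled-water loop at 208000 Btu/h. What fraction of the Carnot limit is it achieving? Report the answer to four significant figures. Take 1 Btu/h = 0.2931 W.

Converting, Q̇_C = 208000 Btu/h = 60.96 kW, so COP_actual = Q̇_C/Ẇ = 60.96/37.90 = 1.609.
In absolute terms T_C = 276.85 K and T_H = 315.59 K, so ΔT = 38.74 K.
COP_Carnot = T_C/ΔT = 276.85/38.74 = 7.146.
η_II = COP_actual/COP_Carnot = 1.609/7.146 = 0.2251.

0.2251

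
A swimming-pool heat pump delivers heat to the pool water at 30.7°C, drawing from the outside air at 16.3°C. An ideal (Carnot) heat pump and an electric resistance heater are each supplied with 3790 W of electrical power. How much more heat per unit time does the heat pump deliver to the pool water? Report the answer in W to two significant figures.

In absolute terms T_C = 289.45 K and T_H = 303.85 K, so ΔT = 14.40 K.
COP_Carnot = T_H/ΔT = 303.85/14.40 = 21.10.
The heat pump delivers Q̇_H = COP × Ẇ = 79970 W; the resistance heater delivers Ẇ = 3790 W.
Extra = (COP − 1)·Ẇ = 76180 W.

76000 W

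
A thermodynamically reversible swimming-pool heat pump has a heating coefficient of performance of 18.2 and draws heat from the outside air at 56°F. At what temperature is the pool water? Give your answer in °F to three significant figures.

86.0 °F

COP_HP = T_H/(T_H − T_C) rearranges to T_H = COP·T_C/(COP − 1).
With T_C = 286.48 K, T_H = 18.2 × 286.48/17.20 = 303.14 K.
Converting, 303.14 K = 85.98°F.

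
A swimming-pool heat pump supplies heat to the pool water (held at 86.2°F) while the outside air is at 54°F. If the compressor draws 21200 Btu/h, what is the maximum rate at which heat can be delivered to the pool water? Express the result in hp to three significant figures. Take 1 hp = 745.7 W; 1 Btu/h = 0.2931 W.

141 hp

In absolute terms T_C = 285.37 K and T_H = 303.26 K, so ΔT = 17.89 K.
COP_Carnot = T_H/ΔT = 303.26/17.89 = 16.95.
Q̇_max = COP_Carnot × Ẇ = 16.95 × 21200 Btu/h = 359400 Btu/h = 141.3 hp.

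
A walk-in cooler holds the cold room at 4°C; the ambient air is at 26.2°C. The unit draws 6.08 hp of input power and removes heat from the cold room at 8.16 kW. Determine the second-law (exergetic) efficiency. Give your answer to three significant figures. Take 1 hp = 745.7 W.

Converting, Q̇_C = 8.160 kW = 10.94 hp, so COP_actual = Q̇_C/Ẇ = 10.94/6.080 = 1.800.
In absolute terms T_C = 277.15 K and T_H = 299.35 K, so ΔT = 22.20 K.
COP_Carnot = T_C/ΔT = 277.15/22.20 = 12.48.
η_II = COP_actual/COP_Carnot = 1.800/12.48 = 0.1442.

0.144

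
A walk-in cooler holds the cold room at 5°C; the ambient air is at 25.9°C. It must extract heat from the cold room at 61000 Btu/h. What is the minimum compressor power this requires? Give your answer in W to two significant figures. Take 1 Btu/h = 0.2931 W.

1300 W

In absolute terms T_C = 278.15 K and T_H = 299.05 K, so ΔT = 20.90 K.
COP_Carnot = T_C/ΔT = 278.15/20.90 = 13.31.
Ẇ_min = Q̇/COP_Carnot = 61000/13.31 = 4583 Btu/h = 1343 W.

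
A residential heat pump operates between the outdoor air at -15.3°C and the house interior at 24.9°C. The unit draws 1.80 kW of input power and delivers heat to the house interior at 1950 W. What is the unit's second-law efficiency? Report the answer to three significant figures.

Converting, Q̇_H = 1950 W = 1.950 kW, so COP_actual = Q̇_H/Ẇ = 1.950/1.800 = 1.083.
In absolute terms T_C = 257.85 K and T_H = 298.05 K, so ΔT = 40.20 K.
COP_Carnot = T_H/ΔT = 298.05/40.20 = 7.414.
η_II = COP_actual/COP_Carnot = 1.083/7.414 = 0.1461.

0.146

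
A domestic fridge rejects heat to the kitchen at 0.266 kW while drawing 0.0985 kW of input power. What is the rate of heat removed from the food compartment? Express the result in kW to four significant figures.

For a cyclic device the first law requires Q̇_H = Q̇_C + Ẇ.
Q̇_C = Q̇_H − Ẇ = 0.1675 kW.

0.1675 kW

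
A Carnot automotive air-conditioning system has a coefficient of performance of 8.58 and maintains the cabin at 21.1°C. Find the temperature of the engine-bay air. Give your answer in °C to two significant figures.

55 °C

COP_R = T_C/(T_H − T_C) gives T_H − T_C = T_C/COP.
With T_C = 294.25 K, T_H = 294.25 × (1 + 1/8.58) = 328.54 K.
Converting, 328.54 K = 55.39°C.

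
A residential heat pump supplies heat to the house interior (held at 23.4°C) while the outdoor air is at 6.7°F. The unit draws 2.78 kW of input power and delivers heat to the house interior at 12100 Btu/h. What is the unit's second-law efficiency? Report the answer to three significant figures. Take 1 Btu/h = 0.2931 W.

Converting, Q̇_H = 12100 Btu/h = 3.547 kW, so COP_actual = Q̇_H/Ẇ = 3.547/2.780 = 1.276.
In absolute terms T_C = 259.09 K and T_H = 296.55 K, so ΔT = 37.46 K.
COP_Carnot = T_H/ΔT = 296.55/37.46 = 7.917.
η_II = COP_actual/COP_Carnot = 1.276/7.917 = 0.1611.

0.161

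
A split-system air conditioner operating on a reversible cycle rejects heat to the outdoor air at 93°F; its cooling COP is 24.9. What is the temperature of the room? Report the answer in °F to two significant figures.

For a Carnot refrigerator COP_R = T_C/(T_H − T_C), so T_C = COP·T_H/(1 + COP).
With T_H = 307.04 K, T_C = 24.9 × 307.04/25.90 = 295.18 K.
Converting, 295.18 K = 71.66°F.

72 °F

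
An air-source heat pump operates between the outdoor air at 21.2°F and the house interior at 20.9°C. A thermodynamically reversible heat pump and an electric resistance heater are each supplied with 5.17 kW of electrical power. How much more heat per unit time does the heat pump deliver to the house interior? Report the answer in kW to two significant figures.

51 kW

In absolute terms T_C = 267.15 K and T_H = 294.05 K, so ΔT = 26.90 K.
COP_Carnot = T_H/ΔT = 294.05/26.90 = 10.93.
The heat pump delivers Q̇_H = COP × Ẇ = 56.51 kW; the resistance heater delivers Ẇ = 5.170 kW.
Extra = (COP − 1)·Ẇ = 51.34 kW.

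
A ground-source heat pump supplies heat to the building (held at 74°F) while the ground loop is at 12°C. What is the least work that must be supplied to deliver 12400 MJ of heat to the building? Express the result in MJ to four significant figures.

474.0 MJ

In absolute terms T_C = 285.15 K and T_H = 296.48 K, so ΔT = 11.33 K.
The reversible limit is COP_HP = T_H/ΔT = 26.16, so W_min = Q_H/COP = Q_H·ΔT/T_H.
W_min = 12400 × 11.33/296.48 = 474.0 MJ.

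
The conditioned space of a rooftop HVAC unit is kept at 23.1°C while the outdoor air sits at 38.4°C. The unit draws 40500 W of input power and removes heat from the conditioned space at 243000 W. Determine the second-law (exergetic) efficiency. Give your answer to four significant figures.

COP_actual = Q̇_C/Ẇ = 243000/40500 = 6.000.
In absolute terms T_C = 296.25 K and T_H = 311.55 K, so ΔT = 15.30 K.
COP_Carnot = T_C/ΔT = 296.25/15.30 = 19.36.
η_II = COP_actual/COP_Carnot = 6.000/19.36 = 0.3099.

0.3099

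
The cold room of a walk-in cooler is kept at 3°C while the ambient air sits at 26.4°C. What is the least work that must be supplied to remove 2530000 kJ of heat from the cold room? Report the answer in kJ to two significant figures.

210000 kJ

In absolute terms T_C = 276.15 K and T_H = 299.55 K, so ΔT = 23.40 K.
The reversible limit is COP_R = T_C/ΔT = 11.80, so W_min = Q_C/COP = Q_C·ΔT/T_C.
W_min = 2530000 × 23.40/276.15 = 214400 kJ.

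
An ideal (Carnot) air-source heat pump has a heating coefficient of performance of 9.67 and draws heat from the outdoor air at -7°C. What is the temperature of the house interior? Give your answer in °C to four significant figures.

23.70 °C

COP_HP = T_H/(T_H − T_C) rearranges to T_H = COP·T_C/(COP − 1).
With T_C = 266.15 K, T_H = 9.67 × 266.15/8.670 = 296.85 K.
Converting, 296.85 K = 23.70°C.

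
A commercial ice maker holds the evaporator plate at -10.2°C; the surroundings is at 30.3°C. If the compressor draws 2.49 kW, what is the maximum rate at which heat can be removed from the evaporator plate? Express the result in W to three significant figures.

In absolute terms T_C = 262.95 K and T_H = 303.45 K, so ΔT = 40.50 K.
COP_Carnot = T_C/ΔT = 262.95/40.50 = 6.493.
Q̇_max = COP_Carnot × Ẇ = 6.493 × 2.490 kW = 16.17 kW = 16170 W.

16200 W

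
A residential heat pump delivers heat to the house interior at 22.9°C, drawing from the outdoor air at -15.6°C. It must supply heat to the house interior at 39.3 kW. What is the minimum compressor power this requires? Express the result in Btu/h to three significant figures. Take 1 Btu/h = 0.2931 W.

In absolute terms T_C = 257.55 K and T_H = 296.05 K, so ΔT = 38.50 K.
COP_Carnot = T_H/ΔT = 296.05/38.50 = 7.690.
Ẇ_min = Q̇/COP_Carnot = 39.30/7.690 = 5.111 kW = 17440 Btu/h.

17400 Btu/h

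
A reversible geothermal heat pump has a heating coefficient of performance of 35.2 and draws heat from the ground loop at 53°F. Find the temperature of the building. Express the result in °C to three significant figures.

20.0 °C

COP_HP = T_H/(T_H − T_C) rearranges to T_H = COP·T_C/(COP − 1).
With T_C = 284.82 K, T_H = 35.2 × 284.82/34.20 = 293.14 K.
Converting, 293.14 K = 19.99°C.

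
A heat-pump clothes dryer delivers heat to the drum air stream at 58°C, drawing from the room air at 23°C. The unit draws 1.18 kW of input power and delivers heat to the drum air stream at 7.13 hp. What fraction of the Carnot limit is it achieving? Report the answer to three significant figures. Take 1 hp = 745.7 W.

Converting, Q̇_H = 7.130 hp = 5.317 kW, so COP_actual = Q̇_H/Ẇ = 5.317/1.180 = 4.506.
In absolute terms T_C = 296.15 K and T_H = 331.15 K, so ΔT = 35.00 K.
COP_Carnot = T_H/ΔT = 331.15/35.00 = 9.461.
η_II = COP_actual/COP_Carnot = 4.506/9.461 = 0.4762.

0.476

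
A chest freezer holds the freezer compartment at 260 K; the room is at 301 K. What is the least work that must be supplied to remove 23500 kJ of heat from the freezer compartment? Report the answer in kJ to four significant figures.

3706 kJ

The reservoir spacing is ΔT = 301 − 260 = 41.00 K.
The reversible limit is COP_R = T_C/ΔT = 6.341, so W_min = Q_C/COP = Q_C·ΔT/T_C.
W_min = 23500 × 41.00/260.00 = 3706 kJ.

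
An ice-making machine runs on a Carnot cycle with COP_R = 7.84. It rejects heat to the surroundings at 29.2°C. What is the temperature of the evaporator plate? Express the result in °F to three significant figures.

For a Carnot refrigerator COP_R = T_C/(T_H − T_C), so T_C = COP·T_H/(1 + COP).
With T_H = 302.35 K, T_C = 7.84 × 302.35/8.840 = 268.15 K.
Converting, 268.15 K = 23.00°F.

23.0 °F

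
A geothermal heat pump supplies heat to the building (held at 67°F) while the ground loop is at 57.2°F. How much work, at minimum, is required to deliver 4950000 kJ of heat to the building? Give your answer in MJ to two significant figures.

92 MJ

In absolute terms T_C = 287.15 K and T_H = 292.59 K, so ΔT = 5.444 K.
The reversible limit is COP_HP = T_H/ΔT = 53.74, so W_min = Q_H/COP = Q_H·ΔT/T_H.
W_min = 4950000 × 5.444/292.59 = 92110 kJ = 92.11 MJ.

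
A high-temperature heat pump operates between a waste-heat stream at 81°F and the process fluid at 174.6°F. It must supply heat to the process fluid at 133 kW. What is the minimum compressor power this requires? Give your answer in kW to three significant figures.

19.6 kW

In absolute terms T_C = 300.37 K and T_H = 352.37 K, so ΔT = 52.00 K.
COP_Carnot = T_H/ΔT = 352.37/52.00 = 6.776.
Ẇ_min = Q̇/COP_Carnot = 133.0/6.776 = 19.63 kW.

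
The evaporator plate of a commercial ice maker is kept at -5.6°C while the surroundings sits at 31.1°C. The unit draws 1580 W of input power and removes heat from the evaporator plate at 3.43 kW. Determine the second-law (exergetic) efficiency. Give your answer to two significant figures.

Converting, Q̇_C = 3.430 kW = 3430 W, so COP_actual = Q̇_C/Ẇ = 3430/1580 = 2.171.
In absolute terms T_C = 267.55 K and T_H = 304.25 K, so ΔT = 36.70 K.
COP_Carnot = T_C/ΔT = 267.55/36.70 = 7.290.
η_II = COP_actual/COP_Carnot = 2.171/7.290 = 0.2978.

0.30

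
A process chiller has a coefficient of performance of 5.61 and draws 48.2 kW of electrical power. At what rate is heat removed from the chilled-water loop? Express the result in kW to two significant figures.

Q̇_C = COP × Ẇ = 5.61 × 48.20 = 270.4 kW.

270 kW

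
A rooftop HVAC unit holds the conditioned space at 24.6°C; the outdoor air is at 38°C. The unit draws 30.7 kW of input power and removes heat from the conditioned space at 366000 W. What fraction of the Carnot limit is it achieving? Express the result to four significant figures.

Converting, Q̇_C = 366000 W = 366.0 kW, so COP_actual = Q̇_C/Ẇ = 366.0/30.70 = 11.92.
In absolute terms T_C = 297.75 K and T_H = 311.15 K, so ΔT = 13.40 K.
COP_Carnot = T_C/ΔT = 297.75/13.40 = 22.22.
η_II = COP_actual/COP_Carnot = 11.92/22.22 = 0.5365.

0.5365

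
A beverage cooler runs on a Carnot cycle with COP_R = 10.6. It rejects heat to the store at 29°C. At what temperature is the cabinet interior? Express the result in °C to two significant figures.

For a Carnot refrigerator COP_R = T_C/(T_H − T_C), so T_C = COP·T_H/(1 + COP).
With T_H = 302.15 K, T_C = 10.6 × 302.15/11.60 = 276.10 K.
Converting, 276.10 K = 2.95°C.

3.0 °C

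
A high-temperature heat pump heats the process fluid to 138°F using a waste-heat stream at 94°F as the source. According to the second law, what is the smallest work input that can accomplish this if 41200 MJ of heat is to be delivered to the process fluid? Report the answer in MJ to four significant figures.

3033 MJ

In absolute terms T_C = 307.59 K and T_H = 332.04 K, so ΔT = 24.44 K.
The reversible limit is COP_HP = T_H/ΔT = 13.58, so W_min = Q_H/COP = Q_H·ΔT/T_H.
W_min = 41200 × 24.44/332.04 = 3033 MJ.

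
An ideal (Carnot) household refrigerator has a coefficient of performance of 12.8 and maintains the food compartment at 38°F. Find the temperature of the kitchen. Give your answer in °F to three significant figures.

COP_R = T_C/(T_H − T_C) gives T_H − T_C = T_C/COP.
With T_C = 276.48 K, T_H = 276.48 × (1 + 1/12.8) = 298.08 K.
Converting, 298.08 K = 76.88°F.

76.9 °F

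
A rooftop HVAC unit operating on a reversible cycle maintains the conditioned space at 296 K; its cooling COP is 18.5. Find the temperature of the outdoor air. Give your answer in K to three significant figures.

312 K

COP_R = T_C/(T_H − T_C) gives T_H − T_C = T_C/COP.
With T_C = 296.00 K, T_H = 296.00 × (1 + 1/18.5) = 312.00 K.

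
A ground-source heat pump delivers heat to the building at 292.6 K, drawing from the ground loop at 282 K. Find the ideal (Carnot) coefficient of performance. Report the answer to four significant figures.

The reservoir spacing is ΔT = 292.6 − 282 = 10.60 K.
For a reversible cycle, COP_Carnot = T_H/ΔT = 292.60/10.60 = 27.60.

27.60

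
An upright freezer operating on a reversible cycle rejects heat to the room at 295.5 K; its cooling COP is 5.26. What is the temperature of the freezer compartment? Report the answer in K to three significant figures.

248 K

For a Carnot refrigerator COP_R = T_C/(T_H − T_C), so T_C = COP·T_H/(1 + COP).
With T_H = 295.50 K, T_C = 5.26 × 295.50/6.260 = 248.30 K.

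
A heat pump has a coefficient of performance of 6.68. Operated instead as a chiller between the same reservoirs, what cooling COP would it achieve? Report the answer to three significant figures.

Since Q_H = Q_C + W for any cycle, COP_R = Q_C/W = Q_H/W − 1.
COP_R = 6.68 − 1 = 5.68.

5.68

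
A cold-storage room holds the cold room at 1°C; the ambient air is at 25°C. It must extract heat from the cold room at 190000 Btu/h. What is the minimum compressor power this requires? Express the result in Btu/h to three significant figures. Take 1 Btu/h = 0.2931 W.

16600 Btu/h

In absolute terms T_C = 274.15 K and T_H = 298.15 K, so ΔT = 24.00 K.
COP_Carnot = T_C/ΔT = 274.15/24.00 = 11.42.
Ẇ_min = Q̇/COP_Carnot = 190000/11.42 = 16630 Btu/h.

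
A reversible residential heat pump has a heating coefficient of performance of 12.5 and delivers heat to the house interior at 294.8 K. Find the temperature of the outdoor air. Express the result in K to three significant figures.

COP_HP = T_H/(T_H − T_C) gives T_H − T_C = T_H/COP.
With T_H = 294.80 K, T_C = 294.80 × (1 − 1/12.5) = 271.22 K.

271 K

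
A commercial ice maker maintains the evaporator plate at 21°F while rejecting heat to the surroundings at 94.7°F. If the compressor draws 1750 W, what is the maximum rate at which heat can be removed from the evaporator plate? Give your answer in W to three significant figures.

11400 W

In absolute terms T_C = 267.04 K and T_H = 307.98 K, so ΔT = 40.94 K.
COP_Carnot = T_C/ΔT = 267.04/40.94 = 6.522.
Q̇_max = COP_Carnot × Ẇ = 6.522 × 1750 W = 11410 W.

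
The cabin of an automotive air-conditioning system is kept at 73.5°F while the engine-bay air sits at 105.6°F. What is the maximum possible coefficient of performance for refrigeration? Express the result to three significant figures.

16.6

In absolute terms T_C = 296.21 K and T_H = 314.04 K, so ΔT = 17.83 K.
For a reversible cycle, COP_Carnot = T_C/ΔT = 296.21/17.83 = 16.61.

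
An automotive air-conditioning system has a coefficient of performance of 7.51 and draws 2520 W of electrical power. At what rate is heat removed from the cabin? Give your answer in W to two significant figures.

Q̇_C = COP × Ẇ = 7.51 × 2520 = 18930 W.

19000 W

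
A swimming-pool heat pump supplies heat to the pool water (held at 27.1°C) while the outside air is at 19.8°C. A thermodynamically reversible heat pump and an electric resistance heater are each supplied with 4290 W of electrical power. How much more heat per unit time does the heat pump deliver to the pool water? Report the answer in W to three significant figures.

In absolute terms T_C = 292.95 K and T_H = 300.25 K, so ΔT = 7.300 K.
COP_Carnot = T_H/ΔT = 300.25/7.300 = 41.13.
The heat pump delivers Q̇_H = COP × Ẇ = 176400 W; the resistance heater delivers Ẇ = 4290 W.
Extra = (COP − 1)·Ẇ = 172200 W.

172000 W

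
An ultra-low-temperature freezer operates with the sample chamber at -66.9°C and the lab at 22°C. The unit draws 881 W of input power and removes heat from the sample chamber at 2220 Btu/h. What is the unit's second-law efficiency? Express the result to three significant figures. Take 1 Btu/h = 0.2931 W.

0.318

Converting, Q̇_C = 2220 Btu/h = 650.7 W, so COP_actual = Q̇_C/Ẇ = 650.7/881.0 = 0.7386.
In absolute terms T_C = 206.25 K and T_H = 295.15 K, so ΔT = 88.90 K.
COP_Carnot = T_C/ΔT = 206.25/88.90 = 2.320.
η_II = COP_actual/COP_Carnot = 0.7386/2.320 = 0.3183.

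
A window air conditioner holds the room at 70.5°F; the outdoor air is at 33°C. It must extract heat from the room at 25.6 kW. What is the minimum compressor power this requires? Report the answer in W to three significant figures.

1010 W

In absolute terms T_C = 294.54 K and T_H = 306.15 K, so ΔT = 11.61 K.
COP_Carnot = T_C/ΔT = 294.54/11.61 = 25.37.
Ẇ_min = Q̇/COP_Carnot = 25.60/25.37 = 1.009 kW = 1009 W.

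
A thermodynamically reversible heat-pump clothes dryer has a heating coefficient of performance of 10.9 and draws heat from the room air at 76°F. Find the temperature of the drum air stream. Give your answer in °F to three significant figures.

130 °F

COP_HP = T_H/(T_H − T_C) rearranges to T_H = COP·T_C/(COP − 1).
With T_C = 297.59 K, T_H = 10.9 × 297.59/9.900 = 327.65 K.
Converting, 327.65 K = 130.11°F.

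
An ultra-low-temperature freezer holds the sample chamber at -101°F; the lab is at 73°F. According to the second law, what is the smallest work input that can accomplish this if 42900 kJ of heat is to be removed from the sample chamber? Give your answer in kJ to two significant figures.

In absolute terms T_C = 199.26 K and T_H = 295.93 K, so ΔT = 96.67 K.
The reversible limit is COP_R = T_C/ΔT = 2.061, so W_min = Q_C/COP = Q_C·ΔT/T_C.
W_min = 42900 × 96.67/199.26 = 20810 kJ.

21000 kJ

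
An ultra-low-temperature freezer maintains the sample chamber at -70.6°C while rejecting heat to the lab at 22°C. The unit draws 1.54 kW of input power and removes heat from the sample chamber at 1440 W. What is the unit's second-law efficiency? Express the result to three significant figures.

Converting, Q̇_C = 1440 W = 1.440 kW, so COP_actual = Q̇_C/Ẇ = 1.440/1.540 = 0.9351.
In absolute terms T_C = 202.55 K and T_H = 295.15 K, so ΔT = 92.60 K.
COP_Carnot = T_C/ΔT = 202.55/92.60 = 2.187.
η_II = COP_actual/COP_Carnot = 0.9351/2.187 = 0.4275.

0.427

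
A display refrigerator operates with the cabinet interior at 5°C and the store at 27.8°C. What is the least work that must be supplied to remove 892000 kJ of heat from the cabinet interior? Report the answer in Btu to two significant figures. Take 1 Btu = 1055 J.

69000 Btu

In absolute terms T_C = 278.15 K and T_H = 300.95 K, so ΔT = 22.80 K.
The reversible limit is COP_R = T_C/ΔT = 12.20, so W_min = Q_C/COP = Q_C·ΔT/T_C.
W_min = 892000 × 22.80/278.15 = 73120 kJ = 69310 Btu.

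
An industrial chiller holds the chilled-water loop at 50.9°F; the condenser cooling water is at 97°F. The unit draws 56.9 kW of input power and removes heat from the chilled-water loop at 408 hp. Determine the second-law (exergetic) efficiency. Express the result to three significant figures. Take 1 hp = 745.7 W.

Converting, Q̇_C = 408.0 hp = 304.2 kW, so COP_actual = Q̇_C/Ẇ = 304.2/56.90 = 5.347.
In absolute terms T_C = 283.65 K and T_H = 309.26 K, so ΔT = 25.61 K.
COP_Carnot = T_C/ΔT = 283.65/25.61 = 11.08.
η_II = COP_actual/COP_Carnot = 5.347/11.08 = 0.4828.

0.483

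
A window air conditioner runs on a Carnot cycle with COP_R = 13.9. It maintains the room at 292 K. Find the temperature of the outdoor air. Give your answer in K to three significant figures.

313 K

COP_R = T_C/(T_H − T_C) gives T_H − T_C = T_C/COP.
With T_C = 292.00 K, T_H = 292.00 × (1 + 1/13.9) = 313.01 K.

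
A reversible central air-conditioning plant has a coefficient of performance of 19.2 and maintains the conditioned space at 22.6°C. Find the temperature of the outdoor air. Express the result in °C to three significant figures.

COP_R = T_C/(T_H − T_C) gives T_H − T_C = T_C/COP.
With T_C = 295.75 K, T_H = 295.75 × (1 + 1/19.2) = 311.15 K.
Converting, 311.15 K = 38.00°C.

38.0 °C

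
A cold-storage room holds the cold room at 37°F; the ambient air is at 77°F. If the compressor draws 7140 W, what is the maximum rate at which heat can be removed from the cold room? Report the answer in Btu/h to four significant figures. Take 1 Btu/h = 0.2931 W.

302500 Btu/h

In absolute terms T_C = 275.93 K and T_H = 298.15 K, so ΔT = 22.22 K.
COP_Carnot = T_C/ΔT = 275.93/22.22 = 12.42.
Q̇_max = COP_Carnot × Ẇ = 12.42 × 7140 W = 88660 W = 302500 Btu/h.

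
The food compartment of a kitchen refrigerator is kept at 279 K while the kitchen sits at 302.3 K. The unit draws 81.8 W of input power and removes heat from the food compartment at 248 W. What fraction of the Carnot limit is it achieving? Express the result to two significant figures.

0.25

COP_actual = Q̇_C/Ẇ = 248.0/81.80 = 3.032.
The reservoir spacing is ΔT = 302.3 − 279 = 23.30 K.
COP_Carnot = T_C/ΔT = 279.00/23.30 = 11.97.
η_II = COP_actual/COP_Carnot = 3.032/11.97 = 0.2532.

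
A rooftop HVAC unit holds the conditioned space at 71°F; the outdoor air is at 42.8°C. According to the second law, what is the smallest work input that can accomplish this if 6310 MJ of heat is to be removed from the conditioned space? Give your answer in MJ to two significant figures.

450 MJ

In absolute terms T_C = 294.82 K and T_H = 315.95 K, so ΔT = 21.13 K.
The reversible limit is COP_R = T_C/ΔT = 13.95, so W_min = Q_C/COP = Q_C·ΔT/T_C.
W_min = 6310 × 21.13/294.82 = 452.3 MJ.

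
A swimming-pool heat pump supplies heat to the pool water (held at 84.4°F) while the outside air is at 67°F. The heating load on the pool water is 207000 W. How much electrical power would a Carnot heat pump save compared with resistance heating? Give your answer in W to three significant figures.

200000 W

In absolute terms T_C = 292.59 K and T_H = 302.26 K, so ΔT = 9.667 K.
COP_Carnot = T_H/ΔT = 302.26/9.667 = 31.27.
Resistance heating needs Ẇ_res = Q̇_H = 207000 W; the reversible heat pump needs only Ẇ_hp = Q̇_H/COP = 6620 W.
Saving = 207000 − 6620 = 200400 W.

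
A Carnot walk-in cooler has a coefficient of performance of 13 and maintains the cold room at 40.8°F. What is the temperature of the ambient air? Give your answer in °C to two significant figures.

26 °C

COP_R = T_C/(T_H − T_C) gives T_H − T_C = T_C/COP.
With T_C = 278.04 K, T_H = 278.04 × (1 + 1/13) = 299.43 K.
Converting, 299.43 K = 26.28°C.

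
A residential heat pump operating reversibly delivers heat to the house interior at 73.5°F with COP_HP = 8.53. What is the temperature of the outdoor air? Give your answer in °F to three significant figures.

COP_HP = T_H/(T_H − T_C) gives T_H − T_C = T_H/COP.
With T_H = 296.21 K, T_C = 296.21 × (1 − 1/8.53) = 261.48 K.
Converting, 261.48 K = 10.99°F.

11.0 °F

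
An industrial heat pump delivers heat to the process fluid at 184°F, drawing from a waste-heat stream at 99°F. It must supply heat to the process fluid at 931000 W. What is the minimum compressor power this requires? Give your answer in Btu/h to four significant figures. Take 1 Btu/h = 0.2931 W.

In absolute terms T_C = 310.37 K and T_H = 357.59 K, so ΔT = 47.22 K.
COP_Carnot = T_H/ΔT = 357.59/47.22 = 7.573.
Ẇ_min = Q̇/COP_Carnot = 931000/7.573 = 122900 W = 419500 Btu/h.

419500 Btu/h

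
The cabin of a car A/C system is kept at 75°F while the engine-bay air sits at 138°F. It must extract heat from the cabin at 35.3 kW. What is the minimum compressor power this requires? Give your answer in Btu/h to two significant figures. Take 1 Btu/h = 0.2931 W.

14000 Btu/h

In absolute terms T_C = 297.04 K and T_H = 332.04 K, so ΔT = 35.00 K.
COP_Carnot = T_C/ΔT = 297.04/35.00 = 8.487.
Ẇ_min = Q̇/COP_Carnot = 35.30/8.487 = 4.159 kW = 14190 Btu/h.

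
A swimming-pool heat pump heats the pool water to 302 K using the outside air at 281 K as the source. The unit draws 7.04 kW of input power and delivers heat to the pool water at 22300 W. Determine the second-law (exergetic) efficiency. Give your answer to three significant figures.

0.220

Converting, Q̇_H = 22300 W = 22.30 kW, so COP_actual = Q̇_H/Ẇ = 22.30/7.040 = 3.168.
The reservoir spacing is ΔT = 302 − 281 = 21.00 K.
COP_Carnot = T_H/ΔT = 302.00/21.00 = 14.38.
η_II = COP_actual/COP_Carnot = 3.168/14.38 = 0.2203.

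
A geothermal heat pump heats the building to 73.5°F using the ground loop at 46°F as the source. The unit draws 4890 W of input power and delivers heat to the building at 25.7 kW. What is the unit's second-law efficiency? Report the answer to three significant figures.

0.271

Converting, Q̇_H = 25.70 kW = 25700 W, so COP_actual = Q̇_H/Ẇ = 25700/4890 = 5.256.
In absolute terms T_C = 280.93 K and T_H = 296.21 K, so ΔT = 15.28 K.
COP_Carnot = T_H/ΔT = 296.21/15.28 = 19.39.
η_II = COP_actual/COP_Carnot = 5.256/19.39 = 0.2711.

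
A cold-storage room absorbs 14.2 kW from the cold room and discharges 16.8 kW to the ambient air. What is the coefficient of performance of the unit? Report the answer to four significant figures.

5.462

The first law gives Q̇_H = Q̇_C + Ẇ, so the three rates are Q̇_C = 14.20, Q̇_H = 16.80, Ẇ = 2.600 kW.
COP_R = Q̇_C/Ẇ = 14.20/2.600 = 5.462.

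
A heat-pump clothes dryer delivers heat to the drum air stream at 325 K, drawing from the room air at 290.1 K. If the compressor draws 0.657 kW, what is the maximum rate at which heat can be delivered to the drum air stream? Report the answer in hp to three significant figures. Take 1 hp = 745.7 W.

The reservoir spacing is ΔT = 325 − 290.1 = 34.90 K.
COP_Carnot = T_H/ΔT = 325.00/34.90 = 9.312.
Q̇_max = COP_Carnot × Ẇ = 9.312 × 0.6570 kW = 6.118 kW = 8.205 hp.

8.20 hp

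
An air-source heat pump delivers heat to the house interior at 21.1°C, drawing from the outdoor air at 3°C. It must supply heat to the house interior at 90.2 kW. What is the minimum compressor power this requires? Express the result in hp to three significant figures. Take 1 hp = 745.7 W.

In absolute terms T_C = 276.15 K and T_H = 294.25 K, so ΔT = 18.10 K.
COP_Carnot = T_H/ΔT = 294.25/18.10 = 16.26.
Ẇ_min = Q̇/COP_Carnot = 90.20/16.26 = 5.548 kW = 7.441 hp.

7.44 hp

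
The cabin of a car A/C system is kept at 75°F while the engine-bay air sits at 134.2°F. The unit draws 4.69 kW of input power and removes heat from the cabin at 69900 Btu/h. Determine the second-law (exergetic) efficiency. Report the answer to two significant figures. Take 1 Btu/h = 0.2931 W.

Converting, Q̇_C = 69900 Btu/h = 20.49 kW, so COP_actual = Q̇_C/Ẇ = 20.49/4.690 = 4.368.
In absolute terms T_C = 297.04 K and T_H = 329.93 K, so ΔT = 32.89 K.
COP_Carnot = T_C/ΔT = 297.04/32.89 = 9.032.
η_II = COP_actual/COP_Carnot = 4.368/9.032 = 0.4837.

0.48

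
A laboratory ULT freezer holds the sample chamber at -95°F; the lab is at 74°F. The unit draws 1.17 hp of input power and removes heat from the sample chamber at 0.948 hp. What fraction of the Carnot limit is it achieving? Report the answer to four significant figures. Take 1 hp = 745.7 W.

COP_actual = Q̇_C/Ẇ = 0.9480/1.170 = 0.8103.
In absolute terms T_C = 202.59 K and T_H = 296.48 K, so ΔT = 93.89 K.
COP_Carnot = T_C/ΔT = 202.59/93.89 = 2.158.
η_II = COP_actual/COP_Carnot = 0.8103/2.158 = 0.3755.

0.3755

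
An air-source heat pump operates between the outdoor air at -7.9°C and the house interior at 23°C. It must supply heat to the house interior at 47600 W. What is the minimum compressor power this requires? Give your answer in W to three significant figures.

In absolute terms T_C = 265.25 K and T_H = 296.15 K, so ΔT = 30.90 K.
COP_Carnot = T_H/ΔT = 296.15/30.90 = 9.584.
Ẇ_min = Q̇/COP_Carnot = 47600/9.584 = 4967 W.

4970 W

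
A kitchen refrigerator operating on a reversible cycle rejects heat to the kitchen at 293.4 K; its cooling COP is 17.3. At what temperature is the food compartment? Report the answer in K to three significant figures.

For a Carnot refrigerator COP_R = T_C/(T_H − T_C), so T_C = COP·T_H/(1 + COP).
With T_H = 293.40 K, T_C = 17.3 × 293.40/18.30 = 277.37 K.

277 K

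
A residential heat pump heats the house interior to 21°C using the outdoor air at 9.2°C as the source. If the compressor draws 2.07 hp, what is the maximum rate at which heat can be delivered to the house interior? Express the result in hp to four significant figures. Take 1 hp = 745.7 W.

In absolute terms T_C = 282.35 K and T_H = 294.15 K, so ΔT = 11.80 K.
COP_Carnot = T_H/ΔT = 294.15/11.80 = 24.93.
Q̇_max = COP_Carnot × Ẇ = 24.93 × 2.070 hp = 51.60 hp.

51.60 hp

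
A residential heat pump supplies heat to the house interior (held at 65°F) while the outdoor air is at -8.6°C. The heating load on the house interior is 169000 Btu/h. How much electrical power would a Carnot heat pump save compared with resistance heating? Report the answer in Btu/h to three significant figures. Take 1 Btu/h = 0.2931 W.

In absolute terms T_C = 264.55 K and T_H = 291.48 K, so ΔT = 26.93 K.
COP_Carnot = T_H/ΔT = 291.48/26.93 = 10.82.
Resistance heating needs Ẇ_res = Q̇_H = 169000 Btu/h; the reversible heat pump needs only Ẇ_hp = Q̇_H/COP = 15620 Btu/h.
Saving = 169000 − 15620 = 153400 Btu/h.

153000 Btu/h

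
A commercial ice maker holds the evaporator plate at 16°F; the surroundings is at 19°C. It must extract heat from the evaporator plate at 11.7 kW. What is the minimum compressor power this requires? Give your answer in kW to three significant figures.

1.23 kW

In absolute terms T_C = 264.26 K and T_H = 292.15 K, so ΔT = 27.89 K.
COP_Carnot = T_C/ΔT = 264.26/27.89 = 9.475.
Ẇ_min = Q̇/COP_Carnot = 11.70/9.475 = 1.235 kW.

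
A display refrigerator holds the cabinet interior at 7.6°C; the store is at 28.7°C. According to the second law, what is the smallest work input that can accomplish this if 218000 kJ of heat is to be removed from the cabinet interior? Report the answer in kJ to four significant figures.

In absolute terms T_C = 280.75 K and T_H = 301.85 K, so ΔT = 21.10 K.
The reversible limit is COP_R = T_C/ΔT = 13.31, so W_min = Q_C/COP = Q_C·ΔT/T_C.
W_min = 218000 × 21.10/280.75 = 16380 kJ.

16380 kJ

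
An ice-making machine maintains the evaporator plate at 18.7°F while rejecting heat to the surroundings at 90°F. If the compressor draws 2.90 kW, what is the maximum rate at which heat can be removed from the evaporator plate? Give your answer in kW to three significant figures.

In absolute terms T_C = 265.76 K and T_H = 305.37 K, so ΔT = 39.61 K.
COP_Carnot = T_C/ΔT = 265.76/39.61 = 6.709.
Q̇_max = COP_Carnot × Ẇ = 6.709 × 2.900 kW = 19.46 kW.

19.5 kW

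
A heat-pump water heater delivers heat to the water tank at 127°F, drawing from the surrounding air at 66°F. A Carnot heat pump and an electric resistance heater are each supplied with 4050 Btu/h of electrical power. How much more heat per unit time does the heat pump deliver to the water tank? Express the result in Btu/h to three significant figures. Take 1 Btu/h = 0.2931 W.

In absolute terms T_C = 292.04 K and T_H = 325.93 K, so ΔT = 33.89 K.
COP_Carnot = T_H/ΔT = 325.93/33.89 = 9.618.
The heat pump delivers Q̇_H = COP × Ẇ = 38950 Btu/h; the resistance heater delivers Ẇ = 4050 Btu/h.
Extra = (COP − 1)·Ẇ = 34900 Btu/h.

34900 Btu/h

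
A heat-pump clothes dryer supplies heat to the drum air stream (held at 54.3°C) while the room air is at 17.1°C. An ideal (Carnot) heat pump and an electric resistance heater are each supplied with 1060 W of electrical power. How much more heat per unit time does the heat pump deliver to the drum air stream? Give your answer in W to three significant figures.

8270 W

In absolute terms T_C = 290.25 K and T_H = 327.45 K, so ΔT = 37.20 K.
COP_Carnot = T_H/ΔT = 327.45/37.20 = 8.802.
The heat pump delivers Q̇_H = COP × Ẇ = 9331 W; the resistance heater delivers Ẇ = 1060 W.
Extra = (COP − 1)·Ẇ = 8271 W.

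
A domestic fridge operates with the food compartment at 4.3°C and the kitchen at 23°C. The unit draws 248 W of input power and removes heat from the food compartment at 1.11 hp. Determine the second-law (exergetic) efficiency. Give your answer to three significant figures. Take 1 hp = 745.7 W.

0.225

Converting, Q̇_C = 1.110 hp = 827.7 W, so COP_actual = Q̇_C/Ẇ = 827.7/248.0 = 3.338.
In absolute terms T_C = 277.45 K and T_H = 296.15 K, so ΔT = 18.70 K.
COP_Carnot = T_C/ΔT = 277.45/18.70 = 14.84.
η_II = COP_actual/COP_Carnot = 3.338/14.84 = 0.2250.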